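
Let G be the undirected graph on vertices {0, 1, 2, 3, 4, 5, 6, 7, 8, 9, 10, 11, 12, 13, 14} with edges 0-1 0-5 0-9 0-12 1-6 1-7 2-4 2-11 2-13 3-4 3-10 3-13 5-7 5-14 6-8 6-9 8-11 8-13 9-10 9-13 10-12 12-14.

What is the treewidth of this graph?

A width-3 tree decomposition is:
Bags: B1 = {1, 5, 7, 14}  B2 = {0, 1, 5, 14}  B3 = {0, 1, 12, 14}  B4 = {0, 1, 6, 12}  B5 = {0, 6, 9, 12}  B6 = {6, 9, 10, 12}  B7 = {6, 8, 9, 10}  B8 = {8, 9, 10, 13}  B9 = {3, 8, 10, 13}  B10 = {3, 8, 11, 13}  B11 = {2, 3, 11, 13}  B12 = {2, 3, 4, 11}
Tree: B1–B2, B2–B3, B3–B4, B4–B5, B5–B6, B6–B7, B7–B8, B8–B9, B9–B10, B10–B11, B11–B12
The largest bag has 4 vertices, giving width 3; this decomposition certifies tw(G) ≤ 3. For the lower bound: the 4 vertex sets {5,7,14}, {1}, {0}, {6,9,10,12} are disjoint, each induces a connected subgraph, and every pair is joined by at least one edge of G. Contracting each set to a single vertex therefore yields K_{4} as a minor, and since treewidth is minor-monotone, tw(G) ≥ tw(K_{4}) = 3. Combining the bounds, tw(G) = 3.

3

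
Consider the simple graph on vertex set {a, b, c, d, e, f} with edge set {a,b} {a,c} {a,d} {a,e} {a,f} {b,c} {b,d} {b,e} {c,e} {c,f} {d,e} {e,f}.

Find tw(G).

3

A width-3 tree decomposition is:
Bags: B1 = {a, b, c, e}  B2 = {a, b, d, e}  B3 = {a, c, e, f}
Tree: B1–B2, B1–B3
The largest bag has 4 vertices, giving width 3; this decomposition certifies tw(G) ≤ 3. Conversely, {a, b, d, e} is a clique of size 4, and the vertices of any clique must share a bag in every tree decomposition; so some bag has ≥ 4 vertices and tw(G) ≥ 3. Combining the bounds, tw(G) = 3.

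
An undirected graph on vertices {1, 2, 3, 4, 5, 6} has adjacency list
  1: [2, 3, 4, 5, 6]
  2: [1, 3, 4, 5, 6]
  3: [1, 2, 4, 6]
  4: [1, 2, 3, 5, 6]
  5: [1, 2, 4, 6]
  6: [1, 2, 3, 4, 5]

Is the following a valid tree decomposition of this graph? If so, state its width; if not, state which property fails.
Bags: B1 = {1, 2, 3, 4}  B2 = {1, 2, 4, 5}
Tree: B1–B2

A tree decomposition must satisfy three properties: every vertex lies in some bag; for every edge, both endpoints lie together in some bag; and for every vertex, the bags containing it form a connected subtree. Here vertex 6 appears in no bag, so the decomposition is invalid.

No — vertex 6 appears in no bag.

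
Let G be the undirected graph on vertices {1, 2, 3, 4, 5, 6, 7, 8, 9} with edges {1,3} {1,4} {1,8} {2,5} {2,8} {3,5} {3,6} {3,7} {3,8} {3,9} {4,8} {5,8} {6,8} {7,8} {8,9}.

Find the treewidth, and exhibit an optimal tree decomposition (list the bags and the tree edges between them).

Treewidth 2.
One such decomposition:
Bags: B1 = {1, 3, 8}  B2 = {3, 8, 9}  B3 = {1, 4, 8}  B4 = {3, 5, 8}  B5 = {2, 5, 8}  B6 = {3, 6, 8}  B7 = {3, 7, 8}
Tree: B1–B2, B1–B3, B1–B4, B4–B5, B4–B6, B4–B7

Every bag has size at most 3, so the width is 3 − 1 = 2 and tw(G) ≤ 2. For the lower bound, the 3 vertices {2, 5, 8} are pairwise adjacent, and any tree decomposition puts a clique entirely inside one bag — forcing width ≥ 2. Therefore the treewidth is 2.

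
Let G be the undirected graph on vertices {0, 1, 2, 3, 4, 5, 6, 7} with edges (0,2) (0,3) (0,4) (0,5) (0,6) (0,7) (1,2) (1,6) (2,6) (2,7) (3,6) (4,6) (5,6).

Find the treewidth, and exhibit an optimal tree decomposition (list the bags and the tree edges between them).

The largest bag has 3 vertices, giving width 2; this decomposition certifies tw(G) ≤ 2. On the other hand G contains the 3-clique {0, 2, 6}. A clique must lie in a single bag of any decomposition, so no decomposition can have width below 2. Hence tw(G) = 2 exactly.

Treewidth 2.
One such decomposition:
Bags: B1 = {0, 5, 6}  B2 = {0, 4, 6}  B3 = {0, 2, 6}  B4 = {1, 2, 6}  B5 = {0, 2, 7}  B6 = {0, 3, 6}
Tree: B1–B2, B1–B3, B3–B4, B3–B5, B3–B6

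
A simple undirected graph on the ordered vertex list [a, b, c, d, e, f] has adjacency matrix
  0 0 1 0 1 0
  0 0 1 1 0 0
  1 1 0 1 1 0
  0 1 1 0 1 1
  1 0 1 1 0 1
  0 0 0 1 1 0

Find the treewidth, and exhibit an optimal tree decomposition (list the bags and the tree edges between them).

Treewidth 2.
Bags: B1 = {c, d, e}  B2 = {b, c, d}  B3 = {d, e, f}  B4 = {a, c, e}
Tree: B1–B2, B1–B3, B1–B4

The largest bag has 3 vertices, giving width 2; this decomposition certifies tw(G) ≤ 2. For the lower bound, the 3 vertices {c, d, e} are pairwise adjacent, and any tree decomposition puts a clique entirely inside one bag — forcing width ≥ 2. The upper and lower bounds meet at 2, so that is the treewidth.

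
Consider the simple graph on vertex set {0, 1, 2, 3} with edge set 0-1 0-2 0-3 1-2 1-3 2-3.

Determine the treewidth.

3

A width-3 tree decomposition is:
Bags: B1 = {0, 1, 2, 3}
Tree: (single bag)
A single bag containing all 4 vertices is trivially a valid decomposition of width 3. For the lower bound, the 4 vertices {0, 1, 2, 3} are pairwise adjacent, and any tree decomposition puts a clique entirely inside one bag — forcing width ≥ 3. The upper and lower bounds meet at 3, so that is the treewidth.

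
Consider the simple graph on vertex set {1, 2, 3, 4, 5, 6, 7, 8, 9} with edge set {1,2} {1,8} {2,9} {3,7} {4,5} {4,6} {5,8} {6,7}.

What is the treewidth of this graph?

1

A width-1 tree decomposition is:
Bags: B1 = {3, 7}  B2 = {6, 7}  B3 = {4, 6}  B4 = {4, 5}  B5 = {5, 8}  B6 = {1, 8}  B7 = {1, 2}  B8 = {2, 9}
Tree: B1–B2, B2–B3, B3–B4, B4–B5, B5–B6, B6–B7, B7–B8
The largest bag has 2 vertices, giving width 1; this decomposition certifies tw(G) ≤ 1. Since G has at least one edge (e.g. 3–7), it is not an edgeless graph, so tw(G) ≥ 1. Combining the bounds, tw(G) = 1.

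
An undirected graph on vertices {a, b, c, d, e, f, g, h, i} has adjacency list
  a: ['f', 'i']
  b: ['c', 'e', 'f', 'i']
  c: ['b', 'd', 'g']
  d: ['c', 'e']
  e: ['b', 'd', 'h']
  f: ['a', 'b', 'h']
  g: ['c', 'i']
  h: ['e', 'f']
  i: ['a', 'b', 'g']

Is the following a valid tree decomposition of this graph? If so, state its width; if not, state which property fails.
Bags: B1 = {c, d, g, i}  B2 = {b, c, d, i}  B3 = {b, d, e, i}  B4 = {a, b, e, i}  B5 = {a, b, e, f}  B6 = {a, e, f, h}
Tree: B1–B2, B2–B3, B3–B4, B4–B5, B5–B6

Checking the three conditions: (i) the bags cover all of {a, b, c, d, e, f, g, h, i}; (ii) for each edge, some bag contains both endpoints; (iii) the bags containing any fixed vertex form a subtree. All hold, so the decomposition is valid with width 4 − 1 = 3.

Yes; width 3.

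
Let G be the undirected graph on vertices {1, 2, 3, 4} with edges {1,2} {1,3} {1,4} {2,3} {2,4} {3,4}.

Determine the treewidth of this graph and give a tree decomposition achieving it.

Treewidth 3.
Bags: B1 = {1, 2, 3, 4}
Tree: (single bag)

With just one bag of size 4, the width is 4 − 1 = 3, so tw(G) ≤ 3. On the other hand G contains the 4-clique {1, 2, 3, 4}. A clique must lie in a single bag of any decomposition, so no decomposition can have width below 3. The upper and lower bounds meet at 3, so that is the treewidth.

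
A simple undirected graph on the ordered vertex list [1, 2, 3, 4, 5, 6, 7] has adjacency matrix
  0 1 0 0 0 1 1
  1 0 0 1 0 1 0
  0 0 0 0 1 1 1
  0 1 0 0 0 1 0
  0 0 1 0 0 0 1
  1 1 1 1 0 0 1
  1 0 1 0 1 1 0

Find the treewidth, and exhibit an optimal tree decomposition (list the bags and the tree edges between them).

Every bag has size at most 3, so the width is 3 − 1 = 2 and tw(G) ≤ 2. For the lower bound, the 3 vertices {3, 5, 7} are pairwise adjacent, and any tree decomposition puts a clique entirely inside one bag — forcing width ≥ 2. Combining the bounds, tw(G) = 2.

Treewidth 2.
One optimal decomposition is:
Bags: B1 = {1, 6, 7}  B2 = {1, 2, 6}  B3 = {3, 6, 7}  B4 = {3, 5, 7}  B5 = {2, 4, 6}
Tree: B1–B2, B1–B3, B3–B4, B2–B5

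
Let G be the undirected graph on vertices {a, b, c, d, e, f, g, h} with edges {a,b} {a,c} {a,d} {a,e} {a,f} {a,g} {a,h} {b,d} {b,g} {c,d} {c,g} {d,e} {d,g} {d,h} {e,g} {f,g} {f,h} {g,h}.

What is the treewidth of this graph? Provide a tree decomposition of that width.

Each bag holds 4 vertices, so the decomposition has width 3, which upper-bounds the treewidth. For the lower bound, the 4 vertices {a, d, e, g} are pairwise adjacent, and any tree decomposition puts a clique entirely inside one bag — forcing width ≥ 3. Combining the bounds, tw(G) = 3.

Treewidth 3.
One optimal decomposition is:
Bags: B1 = {a, b, d, g}  B2 = {a, d, g, h}  B3 = {a, d, e, g}  B4 = {a, c, d, g}  B5 = {a, f, g, h}
Tree: B1–B2, B2–B3, B1–B4, B2–B5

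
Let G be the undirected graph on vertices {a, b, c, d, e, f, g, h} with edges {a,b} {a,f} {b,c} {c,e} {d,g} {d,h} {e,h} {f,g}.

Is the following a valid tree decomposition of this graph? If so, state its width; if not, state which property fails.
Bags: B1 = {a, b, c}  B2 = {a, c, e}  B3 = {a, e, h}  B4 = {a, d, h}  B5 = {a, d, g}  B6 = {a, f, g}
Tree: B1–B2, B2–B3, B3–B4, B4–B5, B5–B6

Vertex coverage: the bags together contain {a, b, c, d, e, f, g, h}, the full vertex set. Edge coverage: each edge of G has both endpoints in at least one bag. Running intersection: for every vertex, the bags containing it form a connected subtree. All three properties hold, so this is a valid tree decomposition of width max|bag| − 1 = 2, and hence tw(G) ≤ 2.

Yes; width 2.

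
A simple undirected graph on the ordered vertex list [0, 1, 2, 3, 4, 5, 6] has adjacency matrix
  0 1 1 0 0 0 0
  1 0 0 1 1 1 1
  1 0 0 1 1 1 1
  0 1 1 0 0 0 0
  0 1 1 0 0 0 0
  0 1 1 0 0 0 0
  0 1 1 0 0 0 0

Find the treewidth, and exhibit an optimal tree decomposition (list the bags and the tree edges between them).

Every bag has size at most 3, so the width is 3 − 1 = 2 and tw(G) ≤ 2. Since 2–5–1–6–2 is a cycle in G, G is not acyclic. Forests are exactly the graphs of treewidth ≤ 1, so tw(G) ≥ 2. Therefore the treewidth is 2.

Treewidth 2.
One such decomposition:
Bags: B1 = {1, 2, 5}  B2 = {1, 2, 6}  B3 = {0, 1, 2}  B4 = {1, 2, 4}  B5 = {1, 2, 3}
Tree: B1–B2, B2–B3, B3–B4, B4–B5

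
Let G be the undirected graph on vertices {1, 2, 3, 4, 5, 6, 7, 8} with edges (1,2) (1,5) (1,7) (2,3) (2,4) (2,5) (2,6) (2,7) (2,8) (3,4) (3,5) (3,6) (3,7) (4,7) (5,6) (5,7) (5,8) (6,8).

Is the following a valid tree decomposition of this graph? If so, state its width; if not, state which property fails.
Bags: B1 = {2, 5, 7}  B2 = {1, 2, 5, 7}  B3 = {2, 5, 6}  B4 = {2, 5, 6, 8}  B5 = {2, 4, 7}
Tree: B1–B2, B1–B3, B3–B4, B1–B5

A tree decomposition must satisfy three properties: every vertex lies in some bag; for every edge, both endpoints lie together in some bag; and for every vertex, the bags containing it form a connected subtree. Here vertex 3 appears in no bag, so the decomposition is invalid.

No — vertex 3 appears in no bag.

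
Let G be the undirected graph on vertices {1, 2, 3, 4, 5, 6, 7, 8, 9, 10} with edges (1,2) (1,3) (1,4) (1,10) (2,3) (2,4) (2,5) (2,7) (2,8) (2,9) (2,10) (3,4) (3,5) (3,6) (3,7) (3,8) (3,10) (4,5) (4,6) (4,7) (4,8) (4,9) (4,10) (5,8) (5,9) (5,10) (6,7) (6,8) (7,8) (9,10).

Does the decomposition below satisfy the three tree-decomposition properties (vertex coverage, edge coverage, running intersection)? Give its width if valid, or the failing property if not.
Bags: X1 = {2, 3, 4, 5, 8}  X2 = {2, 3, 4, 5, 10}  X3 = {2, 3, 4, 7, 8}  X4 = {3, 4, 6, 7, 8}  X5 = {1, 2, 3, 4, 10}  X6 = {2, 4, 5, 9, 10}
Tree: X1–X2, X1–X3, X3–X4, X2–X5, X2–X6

Every vertex of G appears in some bag (union = {1, 2, 3, 4, 5, 6, 7, 8, 9, 10}); every edge is covered by a bag; and for each vertex v the set of bags containing v is connected in the bag tree. The decomposition is therefore valid. The largest bag has 5 vertices, so the width is 4.

Yes; width 4.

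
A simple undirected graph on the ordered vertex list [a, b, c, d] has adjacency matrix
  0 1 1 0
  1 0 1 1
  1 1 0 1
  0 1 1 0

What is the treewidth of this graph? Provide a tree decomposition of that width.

Treewidth 2.
Bags: B1 = {a, b, c}  B2 = {b, c, d}
Tree: B1–B2

Every bag has size at most 3, so the width is 3 − 1 = 2 and tw(G) ≤ 2. On the other hand G contains the 3-clique {b, c, d}. A clique must lie in a single bag of any decomposition, so no decomposition can have width below 2. Hence tw(G) = 2 exactly.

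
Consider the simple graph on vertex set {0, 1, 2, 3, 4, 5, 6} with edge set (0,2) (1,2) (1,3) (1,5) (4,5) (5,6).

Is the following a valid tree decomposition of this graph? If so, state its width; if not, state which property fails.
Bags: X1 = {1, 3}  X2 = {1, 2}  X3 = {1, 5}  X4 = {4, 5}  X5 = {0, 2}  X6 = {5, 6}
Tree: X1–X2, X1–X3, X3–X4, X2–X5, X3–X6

Checking the three conditions: (i) the bags cover all of {0, 1, 2, 3, 4, 5, 6}; (ii) for each edge, some bag contains both endpoints; (iii) the bags containing any fixed vertex form a subtree. All hold, so the decomposition is valid with width 2 − 1 = 1.

Yes; width 1.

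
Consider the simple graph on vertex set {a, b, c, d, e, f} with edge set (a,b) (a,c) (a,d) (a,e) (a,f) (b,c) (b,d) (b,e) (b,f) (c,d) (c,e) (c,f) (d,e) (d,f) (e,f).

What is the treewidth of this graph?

5

A width-5 tree decomposition is:
Bags: B1 = {a, b, c, d, e, f}
Tree: (single bag)
With just one bag of size 6, the width is 6 − 1 = 5, so tw(G) ≤ 5. Conversely, {a, b, c, d, e, f} is a clique of size 6, and the vertices of any clique must share a bag in every tree decomposition; so some bag has ≥ 6 vertices and tw(G) ≥ 5. Therefore the treewidth is 5.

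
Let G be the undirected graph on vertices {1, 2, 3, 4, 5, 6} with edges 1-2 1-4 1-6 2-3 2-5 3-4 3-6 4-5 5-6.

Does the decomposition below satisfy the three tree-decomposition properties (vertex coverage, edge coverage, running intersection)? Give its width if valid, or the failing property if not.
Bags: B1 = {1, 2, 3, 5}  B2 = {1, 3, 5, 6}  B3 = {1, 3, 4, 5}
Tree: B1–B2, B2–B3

Checking the three conditions: (i) the bags cover all of {1, 2, 3, 4, 5, 6}; (ii) for each edge, some bag contains both endpoints; (iii) the bags containing any fixed vertex form a subtree. All hold, so the decomposition is valid with width 4 − 1 = 3.

Yes; width 3.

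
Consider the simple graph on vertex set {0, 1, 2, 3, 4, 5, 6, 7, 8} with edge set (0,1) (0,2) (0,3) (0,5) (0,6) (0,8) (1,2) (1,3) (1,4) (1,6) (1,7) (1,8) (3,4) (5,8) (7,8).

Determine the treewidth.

A width-2 tree decomposition is:
Bags: B1 = {0, 1, 8}  B2 = {0, 1, 2}  B3 = {0, 1, 3}  B4 = {1, 3, 4}  B5 = {0, 5, 8}  B6 = {1, 7, 8}  B7 = {0, 1, 6}
Tree: B1–B2, B2–B3, B3–B4, B1–B5, B1–B6, B2–B7
The largest bag has 3 vertices, giving width 2; this decomposition certifies tw(G) ≤ 2. For the lower bound, the 3 vertices {0, 1, 8} are pairwise adjacent, and any tree decomposition puts a clique entirely inside one bag — forcing width ≥ 2. Combining the bounds, tw(G) = 2.

2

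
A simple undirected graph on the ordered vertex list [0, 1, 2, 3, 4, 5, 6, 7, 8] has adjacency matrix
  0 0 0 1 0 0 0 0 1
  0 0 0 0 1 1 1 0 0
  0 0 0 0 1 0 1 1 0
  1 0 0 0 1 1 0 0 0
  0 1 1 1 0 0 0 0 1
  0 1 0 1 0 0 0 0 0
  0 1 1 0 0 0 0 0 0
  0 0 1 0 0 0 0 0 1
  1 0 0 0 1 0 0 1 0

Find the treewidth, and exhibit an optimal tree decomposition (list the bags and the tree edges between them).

Treewidth 3.
One such decomposition:
Bags: B1 = {1, 3, 5, 6}  B2 = {1, 3, 4, 6}  B3 = {2, 3, 4, 6}  B4 = {0, 2, 3, 4}  B5 = {0, 2, 4, 8}  B6 = {0, 2, 7, 8}
Tree: B1–B2, B2–B3, B3–B4, B4–B5, B5–B6

The largest bag has 4 vertices, giving width 3; this decomposition certifies tw(G) ≤ 3. For the lower bound: the 4 vertex sets {1,5,6}, {3}, {4}, {0,2,7,8} are disjoint, each induces a connected subgraph, and every pair is joined by at least one edge of G. Contracting each set to a single vertex therefore yields K_{4} as a minor, and since treewidth is minor-monotone, tw(G) ≥ tw(K_{4}) = 3. Hence tw(G) = 3 exactly.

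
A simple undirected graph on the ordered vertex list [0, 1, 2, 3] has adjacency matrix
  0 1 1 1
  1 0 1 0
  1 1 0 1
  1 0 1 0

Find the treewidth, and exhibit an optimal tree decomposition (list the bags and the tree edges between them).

Treewidth 2.
One optimal decomposition is:
Bags: B1 = {0, 1, 2}  B2 = {0, 2, 3}
Tree: B1–B2

Each bag holds 3 vertices, so the decomposition has width 2, which upper-bounds the treewidth. On the other hand G contains the 3-clique {0, 1, 2}. A clique must lie in a single bag of any decomposition, so no decomposition can have width below 2. Combining the bounds, tw(G) = 2.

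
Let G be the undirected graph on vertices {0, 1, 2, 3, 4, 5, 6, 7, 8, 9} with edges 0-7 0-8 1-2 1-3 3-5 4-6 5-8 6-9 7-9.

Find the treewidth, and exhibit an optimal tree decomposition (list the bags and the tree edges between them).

Treewidth 1.
Bags: B1 = {4, 6}  B2 = {6, 9}  B3 = {7, 9}  B4 = {0, 7}  B5 = {0, 8}  B6 = {5, 8}  B7 = {3, 5}  B8 = {1, 3}  B9 = {1, 2}
Tree: B1–B2, B2–B3, B3–B4, B4–B5, B5–B6, B6–B7, B7–B8, B8–B9

The largest bag has 2 vertices, giving width 1; this decomposition certifies tw(G) ≤ 1. Any graph with an edge has treewidth ≥ 1, and G has the edge 4–6. Therefore the treewidth is 1.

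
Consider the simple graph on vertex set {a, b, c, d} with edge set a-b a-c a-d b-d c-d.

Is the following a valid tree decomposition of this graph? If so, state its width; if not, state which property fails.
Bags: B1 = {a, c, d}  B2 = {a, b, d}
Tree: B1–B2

Yes; width 2.

Vertex coverage: the bags together contain {a, b, c, d}, the full vertex set. Edge coverage: each edge of G has both endpoints in at least one bag. Running intersection: for every vertex, the bags containing it form a connected subtree. All three properties hold, so this is a valid tree decomposition of width max|bag| − 1 = 2, and hence tw(G) ≤ 2.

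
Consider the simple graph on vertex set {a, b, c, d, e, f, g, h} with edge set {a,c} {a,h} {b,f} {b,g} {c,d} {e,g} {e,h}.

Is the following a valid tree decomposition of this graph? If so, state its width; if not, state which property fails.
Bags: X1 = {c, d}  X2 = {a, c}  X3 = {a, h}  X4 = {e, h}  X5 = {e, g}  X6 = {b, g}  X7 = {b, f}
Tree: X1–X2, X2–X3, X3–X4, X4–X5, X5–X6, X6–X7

Every vertex of G appears in some bag (union = {a, b, c, d, e, f, g, h}); every edge is covered by a bag; and for each vertex v the set of bags containing v is connected in the bag tree. The decomposition is therefore valid. The largest bag has 2 vertices, so the width is 1.

Yes; width 1.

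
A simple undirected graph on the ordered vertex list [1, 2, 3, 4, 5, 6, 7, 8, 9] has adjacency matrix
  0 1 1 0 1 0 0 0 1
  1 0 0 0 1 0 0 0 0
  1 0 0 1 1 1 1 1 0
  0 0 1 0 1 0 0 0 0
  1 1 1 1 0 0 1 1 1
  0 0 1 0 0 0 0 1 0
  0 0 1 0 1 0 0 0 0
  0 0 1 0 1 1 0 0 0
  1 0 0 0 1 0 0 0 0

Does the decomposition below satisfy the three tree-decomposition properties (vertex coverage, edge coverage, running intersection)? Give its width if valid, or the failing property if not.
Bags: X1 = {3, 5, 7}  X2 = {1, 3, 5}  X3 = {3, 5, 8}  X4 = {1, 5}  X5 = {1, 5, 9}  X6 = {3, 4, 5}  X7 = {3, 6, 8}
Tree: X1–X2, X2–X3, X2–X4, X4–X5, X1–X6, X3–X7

No — vertex 2 appears in no bag.

A tree decomposition must satisfy three properties: every vertex lies in some bag; for every edge, both endpoints lie together in some bag; and for every vertex, the bags containing it form a connected subtree. Here vertex 2 appears in no bag, so the decomposition is invalid.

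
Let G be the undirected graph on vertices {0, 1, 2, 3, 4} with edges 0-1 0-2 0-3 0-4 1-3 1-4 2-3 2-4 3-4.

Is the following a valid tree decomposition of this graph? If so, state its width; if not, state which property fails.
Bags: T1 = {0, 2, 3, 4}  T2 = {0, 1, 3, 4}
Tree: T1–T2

Every vertex of G appears in some bag (union = {0, 1, 2, 3, 4}); every edge is covered by a bag; and for each vertex v the set of bags containing v is connected in the bag tree. The decomposition is therefore valid. The largest bag has 4 vertices, so the width is 3.

Yes; width 3.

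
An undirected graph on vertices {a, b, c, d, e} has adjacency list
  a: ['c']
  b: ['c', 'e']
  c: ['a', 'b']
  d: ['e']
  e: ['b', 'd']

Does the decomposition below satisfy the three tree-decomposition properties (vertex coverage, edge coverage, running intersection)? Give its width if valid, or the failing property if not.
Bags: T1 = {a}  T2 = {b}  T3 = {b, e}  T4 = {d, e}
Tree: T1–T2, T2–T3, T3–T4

A tree decomposition must satisfy three properties: every vertex lies in some bag; for every edge, both endpoints lie together in some bag; and for every vertex, the bags containing it form a connected subtree. Here vertex c appears in no bag, so the decomposition is invalid.

No — vertex c appears in no bag.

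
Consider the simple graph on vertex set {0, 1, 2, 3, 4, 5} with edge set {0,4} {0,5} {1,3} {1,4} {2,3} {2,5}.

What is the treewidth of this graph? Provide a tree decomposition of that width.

Every bag has size at most 3, so the width is 3 − 1 = 2 and tw(G) ≤ 2. The edges 5–2–3–1–4–0–5 form a cycle, so G is not a tree and its treewidth is at least 2. Therefore the treewidth is 2.

Treewidth 2.
Bags: B1 = {2, 3, 5}  B2 = {1, 3, 5}  B3 = {1, 4, 5}  B4 = {0, 4, 5}
Tree: B1–B2, B2–B3, B3–B4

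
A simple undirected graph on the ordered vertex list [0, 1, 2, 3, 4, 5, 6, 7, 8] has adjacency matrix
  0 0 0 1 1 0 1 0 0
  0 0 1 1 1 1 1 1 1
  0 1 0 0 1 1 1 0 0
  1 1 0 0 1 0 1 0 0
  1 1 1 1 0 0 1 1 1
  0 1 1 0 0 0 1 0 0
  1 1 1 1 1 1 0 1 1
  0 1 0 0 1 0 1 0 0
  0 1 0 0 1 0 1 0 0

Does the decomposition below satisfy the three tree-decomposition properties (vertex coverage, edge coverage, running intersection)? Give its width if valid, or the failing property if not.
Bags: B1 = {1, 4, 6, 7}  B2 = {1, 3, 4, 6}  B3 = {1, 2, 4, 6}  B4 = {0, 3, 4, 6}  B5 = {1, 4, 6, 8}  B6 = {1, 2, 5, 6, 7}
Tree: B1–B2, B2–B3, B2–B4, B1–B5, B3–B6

No — bags containing vertex 7 are not connected in the tree.

A tree decomposition must satisfy three properties: every vertex lies in some bag; for every edge, both endpoints lie together in some bag; and for every vertex, the bags containing it form a connected subtree. Here bags containing vertex 7 are not connected in the tree, so the decomposition is invalid.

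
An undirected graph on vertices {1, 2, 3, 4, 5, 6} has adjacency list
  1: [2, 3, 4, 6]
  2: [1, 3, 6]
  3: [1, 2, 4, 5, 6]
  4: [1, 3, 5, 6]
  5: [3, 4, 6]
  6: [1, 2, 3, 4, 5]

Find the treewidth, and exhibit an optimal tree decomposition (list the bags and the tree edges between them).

Treewidth 3.
One optimal decomposition is:
Bags: B1 = {3, 4, 5, 6}  B2 = {1, 3, 4, 6}  B3 = {1, 2, 3, 6}
Tree: B1–B2, B2–B3

The largest bag has 4 vertices, giving width 3; this decomposition certifies tw(G) ≤ 3. Conversely, {1, 2, 3, 6} is a clique of size 4, and the vertices of any clique must share a bag in every tree decomposition; so some bag has ≥ 4 vertices and tw(G) ≥ 3. Hence tw(G) = 3 exactly.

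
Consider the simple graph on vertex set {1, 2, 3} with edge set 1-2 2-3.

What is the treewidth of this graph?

A width-1 tree decomposition is:
Bags: B1 = {2, 3}  B2 = {1, 2}
Tree: B1–B2
The largest bag has 2 vertices, giving width 1; this decomposition certifies tw(G) ≤ 1. G has an edge, so its treewidth is at least 1. Therefore the treewidth is 1.

1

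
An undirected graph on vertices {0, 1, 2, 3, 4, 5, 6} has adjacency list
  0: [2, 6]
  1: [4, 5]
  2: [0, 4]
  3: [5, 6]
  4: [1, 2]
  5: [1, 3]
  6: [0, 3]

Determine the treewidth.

2

A width-2 tree decomposition is:
Bags: B1 = {3, 5, 6}  B2 = {0, 5, 6}  B3 = {0, 2, 5}  B4 = {2, 4, 5}  B5 = {1, 4, 5}
Tree: B1–B2, B2–B3, B3–B4, B4–B5
Every bag has size at most 3, so the width is 3 − 1 = 2 and tw(G) ≤ 2. For the lower bound, G contains the cycle 5–3–6–0–2–4–1–5, so G is not a forest; only forests have treewidth ≤ 1, hence tw(G) ≥ 2. Therefore the treewidth is 2.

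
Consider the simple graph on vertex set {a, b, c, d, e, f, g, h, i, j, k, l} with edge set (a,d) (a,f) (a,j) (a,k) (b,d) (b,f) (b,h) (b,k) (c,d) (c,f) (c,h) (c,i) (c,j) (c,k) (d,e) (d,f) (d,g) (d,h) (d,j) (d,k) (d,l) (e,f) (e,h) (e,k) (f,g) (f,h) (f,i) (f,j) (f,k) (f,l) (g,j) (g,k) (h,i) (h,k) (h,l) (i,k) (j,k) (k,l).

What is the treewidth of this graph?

A width-4 tree decomposition is:
Bags: B1 = {c, d, f, h, k}  B2 = {d, e, f, h, k}  B3 = {c, f, h, i, k}  B4 = {c, d, f, j, k}  B5 = {b, d, f, h, k}  B6 = {d, f, g, j, k}  B7 = {d, f, h, k, l}  B8 = {a, d, f, j, k}
Tree: B1–B2, B1–B3, B1–B4, B1–B5, B4–B6, B5–B7, B6–B8
The largest bag has 5 vertices, giving width 4; this decomposition certifies tw(G) ≤ 4. For the lower bound, the 5 vertices {d, f, g, j, k} are pairwise adjacent, and any tree decomposition puts a clique entirely inside one bag — forcing width ≥ 4. Hence tw(G) = 4 exactly.

4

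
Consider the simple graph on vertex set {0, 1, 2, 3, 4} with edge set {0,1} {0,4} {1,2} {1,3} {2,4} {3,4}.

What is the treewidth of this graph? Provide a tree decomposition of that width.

Each bag holds 3 vertices, so the decomposition has width 2, which upper-bounds the treewidth. For the lower bound, G contains the cycle 1–0–4–2–1, so G is not a forest; only forests have treewidth ≤ 1, hence tw(G) ≥ 2. Combining the bounds, tw(G) = 2.

Treewidth 2.
One such decomposition:
Bags: B1 = {0, 1, 4}  B2 = {1, 2, 4}  B3 = {1, 3, 4}
Tree: B1–B2, B2–B3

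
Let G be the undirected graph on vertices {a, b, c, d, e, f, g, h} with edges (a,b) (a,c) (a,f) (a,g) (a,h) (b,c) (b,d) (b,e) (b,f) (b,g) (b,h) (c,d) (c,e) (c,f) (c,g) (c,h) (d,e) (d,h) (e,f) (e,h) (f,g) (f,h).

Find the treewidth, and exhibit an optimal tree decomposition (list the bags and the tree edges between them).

Treewidth 4.
Bags: B1 = {a, b, c, f, h}  B2 = {b, c, e, f, h}  B3 = {b, c, d, e, h}  B4 = {a, b, c, f, g}
Tree: B1–B2, B2–B3, B1–B4

The largest bag has 5 vertices, giving width 4; this decomposition certifies tw(G) ≤ 4. For the lower bound, the 5 vertices {b, c, d, e, h} are pairwise adjacent, and any tree decomposition puts a clique entirely inside one bag — forcing width ≥ 4. Hence tw(G) = 4 exactly.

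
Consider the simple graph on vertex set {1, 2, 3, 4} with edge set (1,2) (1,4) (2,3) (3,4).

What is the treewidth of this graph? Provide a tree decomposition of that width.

The largest bag has 3 vertices, giving width 2; this decomposition certifies tw(G) ≤ 2. The edges 4–3–2–1–4 form a cycle, so G is not a tree and its treewidth is at least 2. The upper and lower bounds meet at 2, so that is the treewidth.

Treewidth 2.
One optimal decomposition is:
Bags: B1 = {2, 3, 4}  B2 = {1, 2, 4}
Tree: B1–B2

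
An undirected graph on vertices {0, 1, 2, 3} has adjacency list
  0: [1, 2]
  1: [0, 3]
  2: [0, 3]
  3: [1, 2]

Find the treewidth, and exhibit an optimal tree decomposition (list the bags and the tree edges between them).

Every bag has size at most 3, so the width is 3 − 1 = 2 and tw(G) ≤ 2. Since 2–3–1–0–2 is a cycle in G, G is not acyclic. Forests are exactly the graphs of treewidth ≤ 1, so tw(G) ≥ 2. Combining the bounds, tw(G) = 2.

Treewidth 2.
Bags: B1 = {1, 2, 3}  B2 = {0, 1, 2}
Tree: B1–B2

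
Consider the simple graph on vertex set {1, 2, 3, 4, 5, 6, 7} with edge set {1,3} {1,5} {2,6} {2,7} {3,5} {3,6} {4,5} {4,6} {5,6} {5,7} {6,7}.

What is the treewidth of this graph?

2

A width-2 tree decomposition is:
Bags: B1 = {3, 5, 6}  B2 = {1, 3, 5}  B3 = {5, 6, 7}  B4 = {4, 5, 6}  B5 = {2, 6, 7}
Tree: B1–B2, B1–B3, B1–B4, B3–B5
Every bag has size at most 3, so the width is 3 − 1 = 2 and tw(G) ≤ 2. On the other hand G contains the 3-clique {2, 6, 7}. A clique must lie in a single bag of any decomposition, so no decomposition can have width below 2. The upper and lower bounds meet at 2, so that is the treewidth.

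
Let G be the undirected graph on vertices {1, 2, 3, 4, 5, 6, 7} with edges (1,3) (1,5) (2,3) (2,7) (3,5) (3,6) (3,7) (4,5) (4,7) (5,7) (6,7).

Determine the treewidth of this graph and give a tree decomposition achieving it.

Treewidth 2.
One such decomposition:
Bags: B1 = {3, 6, 7}  B2 = {3, 5, 7}  B3 = {1, 3, 5}  B4 = {2, 3, 7}  B5 = {4, 5, 7}
Tree: B1–B2, B2–B3, B1–B4, B2–B5

The largest bag has 3 vertices, giving width 2; this decomposition certifies tw(G) ≤ 2. On the other hand G contains the 3-clique {1, 3, 5}. A clique must lie in a single bag of any decomposition, so no decomposition can have width below 2. Therefore the treewidth is 2.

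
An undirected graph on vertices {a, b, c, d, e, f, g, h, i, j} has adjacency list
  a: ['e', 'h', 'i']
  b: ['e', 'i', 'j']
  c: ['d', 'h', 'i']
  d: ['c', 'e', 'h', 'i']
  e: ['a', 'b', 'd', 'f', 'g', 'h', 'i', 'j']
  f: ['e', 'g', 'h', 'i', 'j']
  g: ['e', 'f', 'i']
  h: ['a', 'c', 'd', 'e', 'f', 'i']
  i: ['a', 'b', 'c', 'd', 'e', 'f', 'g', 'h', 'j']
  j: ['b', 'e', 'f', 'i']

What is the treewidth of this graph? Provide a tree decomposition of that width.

Every bag has size at most 4, so the width is 4 − 1 = 3 and tw(G) ≤ 3. On the other hand G contains the 4-clique {d, e, h, i}. A clique must lie in a single bag of any decomposition, so no decomposition can have width below 3. Therefore the treewidth is 3.

Treewidth 3.
One such decomposition:
Bags: B1 = {e, f, g, i}  B2 = {e, f, h, i}  B3 = {a, e, h, i}  B4 = {e, f, i, j}  B5 = {d, e, h, i}  B6 = {c, d, h, i}  B7 = {b, e, i, j}
Tree: B1–B2, B2–B3, B1–B4, B2–B5, B5–B6, B4–B7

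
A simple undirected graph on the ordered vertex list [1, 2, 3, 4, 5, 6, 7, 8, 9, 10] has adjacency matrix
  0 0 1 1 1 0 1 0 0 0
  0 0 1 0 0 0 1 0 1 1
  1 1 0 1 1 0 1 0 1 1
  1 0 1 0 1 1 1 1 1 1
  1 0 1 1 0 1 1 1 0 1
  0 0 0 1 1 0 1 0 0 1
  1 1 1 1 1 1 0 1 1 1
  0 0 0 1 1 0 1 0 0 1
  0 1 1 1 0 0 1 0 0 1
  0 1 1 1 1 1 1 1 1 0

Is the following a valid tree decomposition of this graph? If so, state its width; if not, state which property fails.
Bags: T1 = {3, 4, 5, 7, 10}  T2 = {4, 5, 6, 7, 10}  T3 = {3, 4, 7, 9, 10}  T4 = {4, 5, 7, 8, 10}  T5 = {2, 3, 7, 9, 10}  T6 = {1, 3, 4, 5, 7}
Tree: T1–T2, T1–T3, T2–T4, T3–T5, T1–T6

Checking the three conditions: (i) the bags cover all of {1, 2, 3, 4, 5, 6, 7, 8, 9, 10}; (ii) for each edge, some bag contains both endpoints; (iii) the bags containing any fixed vertex form a subtree. All hold, so the decomposition is valid with width 5 − 1 = 4.

Yes; width 4.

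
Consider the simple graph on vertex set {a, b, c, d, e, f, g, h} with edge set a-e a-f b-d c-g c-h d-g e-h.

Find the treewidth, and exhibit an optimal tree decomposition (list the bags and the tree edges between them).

Every bag has size at most 2, so the width is 2 − 1 = 1 and tw(G) ≤ 1. Any graph with an edge has treewidth ≥ 1, and G has the edge f–a. Hence tw(G) = 1 exactly.

Treewidth 1.
Bags: B1 = {a, f}  B2 = {a, e}  B3 = {e, h}  B4 = {c, h}  B5 = {c, g}  B6 = {d, g}  B7 = {b, d}
Tree: B1–B2, B2–B3, B3–B4, B4–B5, B5–B6, B6–B7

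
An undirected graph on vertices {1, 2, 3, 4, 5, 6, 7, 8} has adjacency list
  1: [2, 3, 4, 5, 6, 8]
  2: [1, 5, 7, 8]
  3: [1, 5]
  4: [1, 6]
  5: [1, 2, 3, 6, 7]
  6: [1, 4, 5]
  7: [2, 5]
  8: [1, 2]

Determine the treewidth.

A width-2 tree decomposition is:
Bags: B1 = {2, 5, 7}  B2 = {1, 2, 5}  B3 = {1, 5, 6}  B4 = {1, 3, 5}  B5 = {1, 4, 6}  B6 = {1, 2, 8}
Tree: B1–B2, B2–B3, B2–B4, B3–B5, B2–B6
Each bag holds 3 vertices, so the decomposition has width 2, which upper-bounds the treewidth. On the other hand G contains the 3-clique {1, 2, 8}. A clique must lie in a single bag of any decomposition, so no decomposition can have width below 2. Combining the bounds, tw(G) = 2.

2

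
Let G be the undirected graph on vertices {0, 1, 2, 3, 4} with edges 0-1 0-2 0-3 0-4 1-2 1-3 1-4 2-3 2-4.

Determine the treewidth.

A width-3 tree decomposition is:
Bags: B1 = {0, 1, 2, 4}  B2 = {0, 1, 2, 3}
Tree: B1–B2
The largest bag has 4 vertices, giving width 3; this decomposition certifies tw(G) ≤ 3. On the other hand G contains the 4-clique {0, 1, 2, 3}. A clique must lie in a single bag of any decomposition, so no decomposition can have width below 3. Combining the bounds, tw(G) = 3.

3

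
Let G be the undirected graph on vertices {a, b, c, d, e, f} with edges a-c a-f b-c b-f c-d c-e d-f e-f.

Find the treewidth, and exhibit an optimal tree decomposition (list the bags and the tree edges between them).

Each bag holds 3 vertices, so the decomposition has width 2, which upper-bounds the treewidth. For the lower bound, G contains the cycle b–f–e–c–b, so G is not a forest; only forests have treewidth ≤ 1, hence tw(G) ≥ 2. Therefore the treewidth is 2.

Treewidth 2.
One optimal decomposition is:
Bags: B1 = {b, c, f}  B2 = {c, e, f}  B3 = {c, d, f}  B4 = {a, c, f}
Tree: B1–B2, B2–B3, B3–B4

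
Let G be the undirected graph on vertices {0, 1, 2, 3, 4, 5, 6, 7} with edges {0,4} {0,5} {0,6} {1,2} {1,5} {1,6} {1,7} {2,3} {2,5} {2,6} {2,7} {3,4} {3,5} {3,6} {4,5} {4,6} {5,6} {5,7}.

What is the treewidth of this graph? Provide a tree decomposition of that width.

Treewidth 3.
Bags: B1 = {3, 4, 5, 6}  B2 = {2, 3, 5, 6}  B3 = {1, 2, 5, 6}  B4 = {1, 2, 5, 7}  B5 = {0, 4, 5, 6}
Tree: B1–B2, B2–B3, B3–B4, B1–B5

The largest bag has 4 vertices, giving width 3; this decomposition certifies tw(G) ≤ 3. On the other hand G contains the 4-clique {0, 4, 5, 6}. A clique must lie in a single bag of any decomposition, so no decomposition can have width below 3. Hence tw(G) = 3 exactly.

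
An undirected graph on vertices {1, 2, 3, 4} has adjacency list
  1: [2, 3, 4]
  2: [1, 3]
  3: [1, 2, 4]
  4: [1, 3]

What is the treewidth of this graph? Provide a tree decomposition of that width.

Treewidth 2.
One such decomposition:
Bags: B1 = {1, 3, 4}  B2 = {1, 2, 3}
Tree: B1–B2

Every bag has size at most 3, so the width is 3 − 1 = 2 and tw(G) ≤ 2. For the lower bound, the 3 vertices {1, 2, 3} are pairwise adjacent, and any tree decomposition puts a clique entirely inside one bag — forcing width ≥ 2. Hence tw(G) = 2 exactly.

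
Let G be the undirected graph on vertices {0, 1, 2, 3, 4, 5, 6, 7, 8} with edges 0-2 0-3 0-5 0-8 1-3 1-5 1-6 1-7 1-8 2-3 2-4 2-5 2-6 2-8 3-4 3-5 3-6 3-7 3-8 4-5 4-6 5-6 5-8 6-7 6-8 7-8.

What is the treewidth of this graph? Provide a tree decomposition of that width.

Each bag holds 5 vertices, so the decomposition has width 4, which upper-bounds the treewidth. For the lower bound, the 5 vertices {1, 3, 5, 6, 8} are pairwise adjacent, and any tree decomposition puts a clique entirely inside one bag — forcing width ≥ 4. Therefore the treewidth is 4.

Treewidth 4.
One such decomposition:
Bags: B1 = {0, 2, 3, 5, 8}  B2 = {2, 3, 5, 6, 8}  B3 = {1, 3, 5, 6, 8}  B4 = {1, 3, 6, 7, 8}  B5 = {2, 3, 4, 5, 6}
Tree: B1–B2, B2–B3, B3–B4, B2–B5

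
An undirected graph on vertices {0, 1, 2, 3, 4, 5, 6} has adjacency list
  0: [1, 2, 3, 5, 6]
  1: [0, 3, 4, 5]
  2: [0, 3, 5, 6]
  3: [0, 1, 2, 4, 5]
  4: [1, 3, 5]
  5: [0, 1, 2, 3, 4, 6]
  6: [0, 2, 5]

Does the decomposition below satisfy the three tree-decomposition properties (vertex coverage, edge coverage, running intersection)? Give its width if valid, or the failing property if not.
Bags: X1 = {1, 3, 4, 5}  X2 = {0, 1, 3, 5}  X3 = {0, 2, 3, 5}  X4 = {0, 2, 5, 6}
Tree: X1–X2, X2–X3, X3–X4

Yes; width 3.

Checking the three conditions: (i) the bags cover all of {0, 1, 2, 3, 4, 5, 6}; (ii) for each edge, some bag contains both endpoints; (iii) the bags containing any fixed vertex form a subtree. All hold, so the decomposition is valid with width 4 − 1 = 3.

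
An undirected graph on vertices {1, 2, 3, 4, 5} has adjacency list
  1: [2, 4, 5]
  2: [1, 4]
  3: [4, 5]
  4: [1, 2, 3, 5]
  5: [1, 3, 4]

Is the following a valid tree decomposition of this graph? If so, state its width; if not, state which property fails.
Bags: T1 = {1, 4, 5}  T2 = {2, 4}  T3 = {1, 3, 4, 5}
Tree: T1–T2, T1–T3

A tree decomposition must satisfy three properties: every vertex lies in some bag; for every edge, both endpoints lie together in some bag; and for every vertex, the bags containing it form a connected subtree. Here edge (1,2) lies in no bag, so the decomposition is invalid.

No — edge (1,2) lies in no bag.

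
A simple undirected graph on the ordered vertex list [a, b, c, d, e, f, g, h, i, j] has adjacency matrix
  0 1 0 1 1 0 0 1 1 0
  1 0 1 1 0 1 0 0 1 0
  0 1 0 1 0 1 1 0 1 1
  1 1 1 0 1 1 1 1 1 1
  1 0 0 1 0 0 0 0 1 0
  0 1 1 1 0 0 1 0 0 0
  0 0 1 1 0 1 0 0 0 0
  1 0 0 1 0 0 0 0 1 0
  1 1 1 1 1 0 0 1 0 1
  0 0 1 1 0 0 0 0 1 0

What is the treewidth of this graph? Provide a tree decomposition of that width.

The largest bag has 4 vertices, giving width 3; this decomposition certifies tw(G) ≤ 3. For the lower bound, the 4 vertices {c, d, f, g} are pairwise adjacent, and any tree decomposition puts a clique entirely inside one bag — forcing width ≥ 3. Combining the bounds, tw(G) = 3.

Treewidth 3.
Bags: B1 = {b, c, d, i}  B2 = {a, b, d, i}  B3 = {c, d, i, j}  B4 = {a, d, h, i}  B5 = {b, c, d, f}  B6 = {c, d, f, g}  B7 = {a, d, e, i}
Tree: B1–B2, B1–B3, B2–B4, B1–B5, B5–B6, B2–B7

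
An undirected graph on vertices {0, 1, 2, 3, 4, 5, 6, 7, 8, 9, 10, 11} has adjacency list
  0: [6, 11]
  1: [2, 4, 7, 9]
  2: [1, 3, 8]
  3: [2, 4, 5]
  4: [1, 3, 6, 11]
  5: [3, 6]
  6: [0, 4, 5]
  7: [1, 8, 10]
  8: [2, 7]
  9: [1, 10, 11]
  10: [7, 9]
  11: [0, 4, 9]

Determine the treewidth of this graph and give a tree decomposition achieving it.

Treewidth 3.
Bags: B1 = {2, 7, 8, 10}  B2 = {1, 2, 7, 10}  B3 = {1, 2, 9, 10}  B4 = {1, 2, 3, 9}  B5 = {1, 3, 4, 9}  B6 = {3, 4, 9, 11}  B7 = {3, 4, 5, 11}  B8 = {4, 5, 6, 11}  B9 = {0, 5, 6, 11}
Tree: B1–B2, B2–B3, B3–B4, B4–B5, B5–B6, B6–B7, B7–B8, B8–B9

Every bag has size at most 4, so the width is 4 − 1 = 3 and tw(G) ≤ 3. For the lower bound: the 4 vertex sets {7,8,10}, {2}, {1}, {3,4,9,11} are disjoint, each induces a connected subgraph, and every pair is joined by at least one edge of G. Contracting each set to a single vertex therefore yields K_{4} as a minor, and since treewidth is minor-monotone, tw(G) ≥ tw(K_{4}) = 3. Combining the bounds, tw(G) = 3.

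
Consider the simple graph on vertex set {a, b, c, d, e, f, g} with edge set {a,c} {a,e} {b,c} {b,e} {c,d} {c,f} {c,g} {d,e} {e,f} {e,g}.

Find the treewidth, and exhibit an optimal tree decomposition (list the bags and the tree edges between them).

Treewidth 2.
Bags: B1 = {c, e, g}  B2 = {b, c, e}  B3 = {a, c, e}  B4 = {c, e, f}  B5 = {c, d, e}
Tree: B1–B2, B2–B3, B3–B4, B4–B5

Each bag holds 3 vertices, so the decomposition has width 2, which upper-bounds the treewidth. For the lower bound, G contains the cycle c–g–e–b–c, so G is not a forest; only forests have treewidth ≤ 1, hence tw(G) ≥ 2. Hence tw(G) = 2 exactly.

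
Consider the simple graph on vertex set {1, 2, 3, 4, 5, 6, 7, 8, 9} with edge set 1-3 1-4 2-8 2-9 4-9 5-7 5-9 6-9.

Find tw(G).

1

A width-1 tree decomposition is:
Bags: B1 = {2, 9}  B2 = {5, 9}  B3 = {6, 9}  B4 = {5, 7}  B5 = {4, 9}  B6 = {1, 4}  B7 = {2, 8}  B8 = {1, 3}
Tree: B1–B2, B1–B3, B2–B4, B1–B5, B5–B6, B1–B7, B6–B8
Every bag has size at most 2, so the width is 2 − 1 = 1 and tw(G) ≤ 1. Since G has at least one edge (e.g. 2–9), it is not an edgeless graph, so tw(G) ≥ 1. Hence tw(G) = 1 exactly.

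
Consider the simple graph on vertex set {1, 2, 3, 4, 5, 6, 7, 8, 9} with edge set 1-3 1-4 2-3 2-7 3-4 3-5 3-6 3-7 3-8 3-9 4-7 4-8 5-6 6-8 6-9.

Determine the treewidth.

A width-2 tree decomposition is:
Bags: B1 = {2, 3, 7}  B2 = {3, 4, 7}  B3 = {3, 4, 8}  B4 = {1, 3, 4}  B5 = {3, 6, 8}  B6 = {3, 5, 6}  B7 = {3, 6, 9}
Tree: B1–B2, B2–B3, B3–B4, B3–B5, B5–B6, B5–B7
Every bag has size at most 3, so the width is 3 − 1 = 2 and tw(G) ≤ 2. Conversely, {2, 3, 7} is a clique of size 3, and the vertices of any clique must share a bag in every tree decomposition; so some bag has ≥ 3 vertices and tw(G) ≥ 2. Therefore the treewidth is 2.

2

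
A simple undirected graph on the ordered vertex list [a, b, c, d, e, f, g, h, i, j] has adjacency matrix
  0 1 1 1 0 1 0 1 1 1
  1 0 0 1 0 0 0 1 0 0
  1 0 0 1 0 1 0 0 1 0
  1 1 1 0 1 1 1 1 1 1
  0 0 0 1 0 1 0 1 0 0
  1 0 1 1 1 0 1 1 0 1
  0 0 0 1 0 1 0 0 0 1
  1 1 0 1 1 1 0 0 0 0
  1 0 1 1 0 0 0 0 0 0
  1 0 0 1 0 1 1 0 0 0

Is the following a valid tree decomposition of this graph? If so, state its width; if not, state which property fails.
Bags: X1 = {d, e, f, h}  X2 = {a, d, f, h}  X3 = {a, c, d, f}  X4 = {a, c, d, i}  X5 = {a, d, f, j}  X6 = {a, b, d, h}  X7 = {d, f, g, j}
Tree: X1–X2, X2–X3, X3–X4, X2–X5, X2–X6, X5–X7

Yes; width 3.

Checking the three conditions: (i) the bags cover all of {a, b, c, d, e, f, g, h, i, j}; (ii) for each edge, some bag contains both endpoints; (iii) the bags containing any fixed vertex form a subtree. All hold, so the decomposition is valid with width 4 − 1 = 3.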